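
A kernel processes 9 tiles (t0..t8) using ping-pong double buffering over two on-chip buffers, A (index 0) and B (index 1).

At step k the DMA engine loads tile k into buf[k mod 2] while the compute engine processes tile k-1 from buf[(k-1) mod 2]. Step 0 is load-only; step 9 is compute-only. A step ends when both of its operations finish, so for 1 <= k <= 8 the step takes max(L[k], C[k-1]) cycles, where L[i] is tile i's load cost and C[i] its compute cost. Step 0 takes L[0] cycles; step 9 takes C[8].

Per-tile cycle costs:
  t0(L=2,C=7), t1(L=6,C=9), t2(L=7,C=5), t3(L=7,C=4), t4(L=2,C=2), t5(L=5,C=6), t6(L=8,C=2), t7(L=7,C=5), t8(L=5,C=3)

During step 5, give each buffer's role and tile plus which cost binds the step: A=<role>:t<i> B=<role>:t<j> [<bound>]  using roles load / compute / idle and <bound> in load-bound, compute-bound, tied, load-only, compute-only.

step 0: L[0]=2 → dur=2, Σ=2 | A=load:t0 B=idle [load-only]
step 1: L[1]=6 C[0]=7 → dur=7, Σ=9 | A=compute:t0 B=load:t1 [compute-bound]
step 2: L[2]=7 C[1]=9 → dur=9, Σ=18 | A=load:t2 B=compute:t1 [compute-bound]
step 3: L[3]=7 C[2]=5 → dur=7, Σ=25 | A=compute:t2 B=load:t3 [load-bound]
step 4: L[4]=2 C[3]=4 → dur=4, Σ=29 | A=load:t4 B=compute:t3 [compute-bound]
step 5: L[5]=5 C[4]=2 → dur=5, Σ=34 | A=compute:t4 B=load:t5 [load-bound]
step 6: L[6]=8 C[5]=6 → dur=8, Σ=42 | A=load:t6 B=compute:t5 [load-bound]
step 7: L[7]=7 C[6]=2 → dur=7, Σ=49 | A=compute:t6 B=load:t7 [load-bound]
step 8: L[8]=5 C[7]=5 → dur=5, Σ=54 | A=load:t8 B=compute:t7 [tied]
step 9: C[8]=3 → dur=3, Σ=57 | A=compute:t8 B=idle [compute-only]

step 5: A=compute:t4 B=load:t5 [load-bound]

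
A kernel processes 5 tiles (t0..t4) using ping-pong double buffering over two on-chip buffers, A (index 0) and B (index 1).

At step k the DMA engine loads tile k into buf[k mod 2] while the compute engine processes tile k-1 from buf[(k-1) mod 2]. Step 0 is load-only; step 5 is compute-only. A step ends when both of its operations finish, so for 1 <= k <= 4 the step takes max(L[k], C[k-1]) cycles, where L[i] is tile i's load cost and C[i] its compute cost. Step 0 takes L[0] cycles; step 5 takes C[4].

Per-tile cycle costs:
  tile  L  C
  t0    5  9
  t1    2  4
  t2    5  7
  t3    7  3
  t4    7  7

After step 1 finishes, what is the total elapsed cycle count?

k=0 load=t0/5c comp=- wait=5 total=5
k=1 load=t1/2c comp=t0/9c wait=9 total=14
k=2 load=t2/5c comp=t1/4c wait=5 total=19
k=3 load=t3/7c comp=t2/7c wait=7 total=26
k=4 load=t4/7c comp=t3/3c wait=7 total=33
k=5 load=- comp=t4/7c wait=7 total=40

end_cycle[1] = 14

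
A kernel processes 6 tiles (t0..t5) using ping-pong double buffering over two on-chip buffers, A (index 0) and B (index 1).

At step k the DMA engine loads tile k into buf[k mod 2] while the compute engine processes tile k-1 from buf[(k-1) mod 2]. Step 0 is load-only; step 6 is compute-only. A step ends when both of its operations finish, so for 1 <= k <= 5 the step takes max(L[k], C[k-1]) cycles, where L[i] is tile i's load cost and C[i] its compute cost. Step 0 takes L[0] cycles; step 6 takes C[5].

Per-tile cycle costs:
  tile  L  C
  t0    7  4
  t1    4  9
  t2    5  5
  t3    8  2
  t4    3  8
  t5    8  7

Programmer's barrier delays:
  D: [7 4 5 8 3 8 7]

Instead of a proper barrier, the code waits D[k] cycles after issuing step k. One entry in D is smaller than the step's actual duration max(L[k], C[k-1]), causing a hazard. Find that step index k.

hazard at step 2

step 0: need L[0]=7 = 7; D[0]=7 ok
step 1: need max(L[1]=4,C[0]=4) = 4; D[1]=4 ok
step 2: need max(L[2]=5,C[1]=9) = 9; D[2]=5 SHORT
step 3: need max(L[3]=8,C[2]=5) = 8; D[3]=8 ok
step 4: need max(L[4]=3,C[3]=2) = 3; D[4]=3 ok
step 5: need max(L[5]=8,C[4]=8) = 8; D[5]=8 ok
step 6: need C[5]=7 = 7; D[6]=7 ok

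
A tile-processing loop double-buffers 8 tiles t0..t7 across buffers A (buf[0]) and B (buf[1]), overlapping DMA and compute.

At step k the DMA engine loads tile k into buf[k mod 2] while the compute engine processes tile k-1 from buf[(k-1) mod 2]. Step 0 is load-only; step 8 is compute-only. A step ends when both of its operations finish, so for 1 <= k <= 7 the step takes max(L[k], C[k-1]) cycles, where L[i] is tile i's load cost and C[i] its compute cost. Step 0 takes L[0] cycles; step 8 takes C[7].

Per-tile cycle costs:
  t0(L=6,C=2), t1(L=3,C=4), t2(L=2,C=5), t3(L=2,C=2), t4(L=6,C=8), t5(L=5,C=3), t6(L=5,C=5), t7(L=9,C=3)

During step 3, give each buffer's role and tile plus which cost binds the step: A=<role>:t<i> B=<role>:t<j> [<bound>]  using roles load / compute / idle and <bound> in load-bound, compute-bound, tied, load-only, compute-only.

  0. 6=6c; end=6; A:t0 B:-
  1. max(3,2)=3c; end=9; A:t0 B:t1
  2. max(2,4)=4c; end=13; A:t2 B:t1
  3. max(2,5)=5c; end=18; A:t2 B:t3
  4. max(6,2)=6c; end=24; A:t4 B:t3
  5. max(5,8)=8c; end=32; A:t4 B:t5
  6. max(5,3)=5c; end=37; A:t6 B:t5
  7. max(9,5)=9c; end=46; A:t6 B:t7
  8. 3=3c; end=49; A:t6 B:t7

step 3: A=compute:t2 B=load:t3 [compute-bound]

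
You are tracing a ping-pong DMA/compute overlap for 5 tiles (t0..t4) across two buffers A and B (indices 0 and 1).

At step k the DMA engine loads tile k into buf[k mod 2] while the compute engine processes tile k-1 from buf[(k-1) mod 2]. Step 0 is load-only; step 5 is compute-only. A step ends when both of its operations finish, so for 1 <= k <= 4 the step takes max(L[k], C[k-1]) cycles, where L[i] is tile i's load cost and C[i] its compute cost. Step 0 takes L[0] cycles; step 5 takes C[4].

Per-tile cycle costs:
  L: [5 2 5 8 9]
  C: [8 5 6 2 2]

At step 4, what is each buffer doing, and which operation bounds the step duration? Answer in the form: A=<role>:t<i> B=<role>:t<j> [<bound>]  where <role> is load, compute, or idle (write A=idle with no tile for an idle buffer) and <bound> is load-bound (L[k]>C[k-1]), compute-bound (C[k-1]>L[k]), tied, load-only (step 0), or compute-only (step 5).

[0] DMA t0→A (5c) ∥ CU idle ⇒ 5c, clock 5
[1] DMA t1→B (2c) ∥ CU A:t0 (8c) ⇒ 8c, clock 13
[2] DMA t2→A (5c) ∥ CU B:t1 (5c) ⇒ 5c, clock 18
[3] DMA t3→B (8c) ∥ CU A:t2 (6c) ⇒ 8c, clock 26
[4] DMA t4→A (9c) ∥ CU B:t3 (2c) ⇒ 9c, clock 35
[5] DMA idle ∥ CU A:t4 (2c) ⇒ 2c, clock 37

step 4: A=load:t4 B=compute:t3 [load-bound]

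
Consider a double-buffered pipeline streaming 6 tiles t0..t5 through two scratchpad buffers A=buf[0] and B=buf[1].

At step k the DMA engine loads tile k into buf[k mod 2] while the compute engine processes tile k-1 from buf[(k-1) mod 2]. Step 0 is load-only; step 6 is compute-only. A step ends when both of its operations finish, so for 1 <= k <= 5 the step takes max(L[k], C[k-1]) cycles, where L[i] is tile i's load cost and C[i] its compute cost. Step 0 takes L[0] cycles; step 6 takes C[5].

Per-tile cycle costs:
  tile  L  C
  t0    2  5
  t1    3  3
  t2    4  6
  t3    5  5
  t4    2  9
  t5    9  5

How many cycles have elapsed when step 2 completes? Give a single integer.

[0] DMA t0→A (2c) ∥ CU idle ⇒ 2c, clock 2
[1] DMA t1→B (3c) ∥ CU A:t0 (5c) ⇒ 5c, clock 7
[2] DMA t2→A (4c) ∥ CU B:t1 (3c) ⇒ 4c, clock 11
[3] DMA t3→B (5c) ∥ CU A:t2 (6c) ⇒ 6c, clock 17
[4] DMA t4→A (2c) ∥ CU B:t3 (5c) ⇒ 5c, clock 22
[5] DMA t5→B (9c) ∥ CU A:t4 (9c) ⇒ 9c, clock 31
[6] DMA idle ∥ CU B:t5 (5c) ⇒ 5c, clock 36

end_cycle[2] = 11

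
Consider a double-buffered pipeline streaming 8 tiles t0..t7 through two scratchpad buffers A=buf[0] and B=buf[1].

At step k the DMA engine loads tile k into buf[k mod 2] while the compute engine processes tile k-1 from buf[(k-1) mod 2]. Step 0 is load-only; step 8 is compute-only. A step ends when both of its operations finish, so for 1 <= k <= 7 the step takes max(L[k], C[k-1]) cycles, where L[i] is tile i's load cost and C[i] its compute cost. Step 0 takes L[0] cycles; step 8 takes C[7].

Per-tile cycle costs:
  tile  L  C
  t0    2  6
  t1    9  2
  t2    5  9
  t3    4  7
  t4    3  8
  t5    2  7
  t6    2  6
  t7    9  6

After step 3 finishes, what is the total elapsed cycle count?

  0. 2=2c; end=2; A:t0 B:-
  1. max(9,6)=9c; end=11; A:t0 B:t1
  2. max(5,2)=5c; end=16; A:t2 B:t1
  3. max(4,9)=9c; end=25; A:t2 B:t3
  4. max(3,7)=7c; end=32; A:t4 B:t3
  5. max(2,8)=8c; end=40; A:t4 B:t5
  6. max(2,7)=7c; end=47; A:t6 B:t5
  7. max(9,6)=9c; end=56; A:t6 B:t7
  8. 6=6c; end=62; A:t6 B:t7

end_cycle[3] = 25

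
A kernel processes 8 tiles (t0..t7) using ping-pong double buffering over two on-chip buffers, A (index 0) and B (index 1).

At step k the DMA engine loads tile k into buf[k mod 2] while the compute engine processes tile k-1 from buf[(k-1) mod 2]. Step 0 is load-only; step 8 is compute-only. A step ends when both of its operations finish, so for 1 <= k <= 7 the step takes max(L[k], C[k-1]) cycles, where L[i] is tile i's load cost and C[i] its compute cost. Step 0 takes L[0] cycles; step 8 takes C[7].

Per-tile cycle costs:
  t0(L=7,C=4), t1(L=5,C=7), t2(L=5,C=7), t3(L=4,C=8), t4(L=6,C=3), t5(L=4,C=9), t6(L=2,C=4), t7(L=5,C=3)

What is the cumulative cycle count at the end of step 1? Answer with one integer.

[0] DMA t0→A (7c) ∥ CU idle ⇒ 7c, clock 7
[1] DMA t1→B (5c) ∥ CU A:t0 (4c) ⇒ 5c, clock 12
[2] DMA t2→A (5c) ∥ CU B:t1 (7c) ⇒ 7c, clock 19
[3] DMA t3→B (4c) ∥ CU A:t2 (7c) ⇒ 7c, clock 26
[4] DMA t4→A (6c) ∥ CU B:t3 (8c) ⇒ 8c, clock 34
[5] DMA t5→B (4c) ∥ CU A:t4 (3c) ⇒ 4c, clock 38
[6] DMA t6→A (2c) ∥ CU B:t5 (9c) ⇒ 9c, clock 47
[7] DMA t7→B (5c) ∥ CU A:t6 (4c) ⇒ 5c, clock 52
[8] DMA idle ∥ CU B:t7 (3c) ⇒ 3c, clock 55

end_cycle[1] = 12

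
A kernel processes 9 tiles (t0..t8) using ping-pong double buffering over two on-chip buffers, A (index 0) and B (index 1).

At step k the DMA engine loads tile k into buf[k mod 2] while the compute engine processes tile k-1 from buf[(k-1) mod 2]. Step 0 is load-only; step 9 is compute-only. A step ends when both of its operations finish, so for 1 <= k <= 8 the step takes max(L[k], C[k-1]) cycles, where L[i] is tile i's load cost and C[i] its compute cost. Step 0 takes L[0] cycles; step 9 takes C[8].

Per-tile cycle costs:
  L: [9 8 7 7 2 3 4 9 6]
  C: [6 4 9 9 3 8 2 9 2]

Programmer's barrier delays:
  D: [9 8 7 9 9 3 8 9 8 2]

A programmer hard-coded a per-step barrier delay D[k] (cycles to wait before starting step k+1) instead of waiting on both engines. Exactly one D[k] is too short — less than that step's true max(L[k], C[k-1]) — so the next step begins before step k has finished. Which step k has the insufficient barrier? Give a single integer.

hazard at step 8

k=0 barrier L[0]=9→9c, D[0]=9 ok
k=1 barrier max(L[1]=8,C[0]=6)→8c, D[1]=8 ok
k=2 barrier max(L[2]=7,C[1]=4)→7c, D[2]=7 ok
k=3 barrier max(L[3]=7,C[2]=9)→9c, D[3]=9 ok
k=4 barrier max(L[4]=2,C[3]=9)→9c, D[4]=9 ok
k=5 barrier max(L[5]=3,C[4]=3)→3c, D[5]=3 ok
k=6 barrier max(L[6]=4,C[5]=8)→8c, D[6]=8 ok
k=7 barrier max(L[7]=9,C[6]=2)→9c, D[7]=9 ok
k=8 barrier max(L[8]=6,C[7]=9)→9c, D[8]=8 SHORT
k=9 barrier C[8]=2→2c, D[9]=2 ok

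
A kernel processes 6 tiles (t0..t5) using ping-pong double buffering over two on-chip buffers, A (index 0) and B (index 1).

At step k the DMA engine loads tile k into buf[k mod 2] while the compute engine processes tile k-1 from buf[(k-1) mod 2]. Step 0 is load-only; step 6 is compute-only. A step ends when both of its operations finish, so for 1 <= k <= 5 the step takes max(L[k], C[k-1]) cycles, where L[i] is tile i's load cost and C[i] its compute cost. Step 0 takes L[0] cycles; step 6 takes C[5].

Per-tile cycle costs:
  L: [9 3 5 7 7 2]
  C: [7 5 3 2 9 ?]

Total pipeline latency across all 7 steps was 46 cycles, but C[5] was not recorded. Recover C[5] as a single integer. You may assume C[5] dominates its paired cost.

C[5] = 2

step 0 | dur = L[0]=9 = 9
step 1 | dur = max(L[1]=3, C[0]=7) = 7
step 2 | dur = max(L[2]=5, C[1]=5) = 5
step 3 | dur = max(L[3]=7, C[2]=3) = 7
step 4 | dur = max(L[4]=7, C[3]=2) = 7
step 5 | dur = max(L[5]=2, C[4]=9) = 9
step 6 | dur = C[5]=? = C[5]  (unknown; binding)
sum of known step durations = 44
dur[6] = total - known = 46 - 44 = 2
C[5] is the binding max in step 6, so C[5] = dur[6] = 2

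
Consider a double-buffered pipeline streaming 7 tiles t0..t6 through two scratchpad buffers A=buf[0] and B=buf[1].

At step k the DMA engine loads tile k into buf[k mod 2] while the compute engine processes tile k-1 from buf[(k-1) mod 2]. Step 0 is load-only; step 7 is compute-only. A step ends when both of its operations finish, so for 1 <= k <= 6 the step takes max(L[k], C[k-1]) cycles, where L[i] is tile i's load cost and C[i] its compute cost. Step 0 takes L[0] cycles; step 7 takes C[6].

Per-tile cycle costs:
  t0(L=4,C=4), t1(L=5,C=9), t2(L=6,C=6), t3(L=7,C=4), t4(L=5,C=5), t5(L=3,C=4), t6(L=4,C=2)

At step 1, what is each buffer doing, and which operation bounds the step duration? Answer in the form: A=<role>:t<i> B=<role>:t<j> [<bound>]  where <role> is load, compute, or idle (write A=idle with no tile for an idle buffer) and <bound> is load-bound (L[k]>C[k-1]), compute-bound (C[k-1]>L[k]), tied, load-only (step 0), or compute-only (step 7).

step 1: A=compute:t0 B=load:t1 [load-bound]

k=0 load=t0/4c comp=- wait=4 total=4
k=1 load=t1/5c comp=t0/4c wait=5 total=9
k=2 load=t2/6c comp=t1/9c wait=9 total=18
k=3 load=t3/7c comp=t2/6c wait=7 total=25
k=4 load=t4/5c comp=t3/4c wait=5 total=30
k=5 load=t5/3c comp=t4/5c wait=5 total=35
k=6 load=t6/4c comp=t5/4c wait=4 total=39
k=7 load=- comp=t6/2c wait=2 total=41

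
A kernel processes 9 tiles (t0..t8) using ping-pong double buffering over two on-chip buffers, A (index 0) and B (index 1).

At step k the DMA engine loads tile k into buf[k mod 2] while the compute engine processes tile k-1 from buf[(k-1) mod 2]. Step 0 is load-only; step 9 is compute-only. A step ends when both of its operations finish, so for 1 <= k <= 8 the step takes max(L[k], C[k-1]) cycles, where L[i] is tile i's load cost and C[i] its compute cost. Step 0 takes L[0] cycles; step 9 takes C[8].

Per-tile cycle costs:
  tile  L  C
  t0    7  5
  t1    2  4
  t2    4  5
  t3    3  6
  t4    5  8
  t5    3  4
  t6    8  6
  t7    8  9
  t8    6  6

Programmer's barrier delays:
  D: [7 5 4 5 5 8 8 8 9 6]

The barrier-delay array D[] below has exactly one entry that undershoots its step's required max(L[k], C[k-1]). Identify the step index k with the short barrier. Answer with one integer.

step 0: need L[0]=7 = 7; D[0]=7 ok
step 1: need max(L[1]=2,C[0]=5) = 5; D[1]=5 ok
step 2: need max(L[2]=4,C[1]=4) = 4; D[2]=4 ok
step 3: need max(L[3]=3,C[2]=5) = 5; D[3]=5 ok
step 4: need max(L[4]=5,C[3]=6) = 6; D[4]=5 SHORT
step 5: need max(L[5]=3,C[4]=8) = 8; D[5]=8 ok
step 6: need max(L[6]=8,C[5]=4) = 8; D[6]=8 ok
step 7: need max(L[7]=8,C[6]=6) = 8; D[7]=8 ok
step 8: need max(L[8]=6,C[7]=9) = 9; D[8]=9 ok
step 9: need C[8]=6 = 6; D[9]=6 ok

hazard at step 4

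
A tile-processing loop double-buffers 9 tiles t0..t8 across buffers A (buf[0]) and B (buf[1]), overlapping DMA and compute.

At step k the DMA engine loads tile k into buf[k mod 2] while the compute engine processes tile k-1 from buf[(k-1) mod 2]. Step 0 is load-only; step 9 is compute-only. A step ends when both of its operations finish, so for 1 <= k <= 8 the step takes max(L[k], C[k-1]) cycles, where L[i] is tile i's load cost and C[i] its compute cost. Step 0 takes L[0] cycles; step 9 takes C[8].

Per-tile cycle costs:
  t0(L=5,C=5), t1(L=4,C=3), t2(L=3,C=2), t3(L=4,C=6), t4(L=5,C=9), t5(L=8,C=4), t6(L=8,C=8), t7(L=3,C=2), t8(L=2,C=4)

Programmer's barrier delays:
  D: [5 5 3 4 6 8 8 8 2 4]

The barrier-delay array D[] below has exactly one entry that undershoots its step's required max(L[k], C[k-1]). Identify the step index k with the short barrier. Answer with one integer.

hazard at step 5

[0] required=L[0]=5=5 vs D=5 ok
[1] required=max(L[1]=4,C[0]=5)=5 vs D=5 ok
[2] required=max(L[2]=3,C[1]=3)=3 vs D=3 ok
[3] required=max(L[3]=4,C[2]=2)=4 vs D=4 ok
[4] required=max(L[4]=5,C[3]=6)=6 vs D=6 ok
[5] required=max(L[5]=8,C[4]=9)=9 vs D=8 SHORT
[6] required=max(L[6]=8,C[5]=4)=8 vs D=8 ok
[7] required=max(L[7]=3,C[6]=8)=8 vs D=8 ok
[8] required=max(L[8]=2,C[7]=2)=2 vs D=2 ok
[9] required=C[8]=4=4 vs D=4 ok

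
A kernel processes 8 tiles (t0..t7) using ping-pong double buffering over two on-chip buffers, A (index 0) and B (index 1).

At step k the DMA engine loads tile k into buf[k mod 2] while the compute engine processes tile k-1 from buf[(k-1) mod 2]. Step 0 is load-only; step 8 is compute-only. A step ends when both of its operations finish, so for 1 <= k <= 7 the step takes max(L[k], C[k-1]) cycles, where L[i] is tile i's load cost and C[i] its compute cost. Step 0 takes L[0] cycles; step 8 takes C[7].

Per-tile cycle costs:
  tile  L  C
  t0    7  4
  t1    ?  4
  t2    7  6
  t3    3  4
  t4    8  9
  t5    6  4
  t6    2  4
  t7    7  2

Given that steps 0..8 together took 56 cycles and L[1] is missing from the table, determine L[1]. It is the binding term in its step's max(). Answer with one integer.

step 0: dur = L[0]=7 = 7
step 1: dur = max(L[1]=?, C[0]=4) = L[1]  (unknown; binding)
step 2: dur = max(L[2]=7, C[1]=4) = 7
step 3: dur = max(L[3]=3, C[2]=6) = 6
step 4: dur = max(L[4]=8, C[3]=4) = 8
step 5: dur = max(L[5]=6, C[4]=9) = 9
step 6: dur = max(L[6]=2, C[5]=4) = 4
step 7: dur = max(L[7]=7, C[6]=4) = 7
step 8: dur = C[7]=2 = 2
sum of known step durations = 50
dur[1] = total - known = 56 - 50 = 6
L[1] is the binding max in step 1, so L[1] = dur[1] = 6

L[1] = 6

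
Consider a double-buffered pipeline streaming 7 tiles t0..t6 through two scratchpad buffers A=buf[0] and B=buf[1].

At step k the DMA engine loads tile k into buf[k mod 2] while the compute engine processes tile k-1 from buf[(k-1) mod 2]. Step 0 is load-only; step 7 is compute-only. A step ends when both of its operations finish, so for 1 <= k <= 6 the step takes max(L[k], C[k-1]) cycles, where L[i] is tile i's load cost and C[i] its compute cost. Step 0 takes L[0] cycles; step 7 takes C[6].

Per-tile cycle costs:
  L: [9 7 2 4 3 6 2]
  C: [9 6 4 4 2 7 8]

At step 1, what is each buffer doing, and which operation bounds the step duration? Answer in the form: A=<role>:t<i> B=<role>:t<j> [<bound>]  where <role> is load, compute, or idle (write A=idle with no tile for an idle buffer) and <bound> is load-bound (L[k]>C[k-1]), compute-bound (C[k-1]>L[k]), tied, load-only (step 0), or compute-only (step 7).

step 0: L[0]=9 → dur=9, Σ=9 | A=load:t0 B=idle [load-only]
step 1: L[1]=7 C[0]=9 → dur=9, Σ=18 | A=compute:t0 B=load:t1 [compute-bound]
step 2: L[2]=2 C[1]=6 → dur=6, Σ=24 | A=load:t2 B=compute:t1 [compute-bound]
step 3: L[3]=4 C[2]=4 → dur=4, Σ=28 | A=compute:t2 B=load:t3 [tied]
step 4: L[4]=3 C[3]=4 → dur=4, Σ=32 | A=load:t4 B=compute:t3 [compute-bound]
step 5: L[5]=6 C[4]=2 → dur=6, Σ=38 | A=compute:t4 B=load:t5 [load-bound]
step 6: L[6]=2 C[5]=7 → dur=7, Σ=45 | A=load:t6 B=compute:t5 [compute-bound]
step 7: C[6]=8 → dur=8, Σ=53 | A=compute:t6 B=idle [compute-only]

step 1: A=compute:t0 B=load:t1 [compute-bound]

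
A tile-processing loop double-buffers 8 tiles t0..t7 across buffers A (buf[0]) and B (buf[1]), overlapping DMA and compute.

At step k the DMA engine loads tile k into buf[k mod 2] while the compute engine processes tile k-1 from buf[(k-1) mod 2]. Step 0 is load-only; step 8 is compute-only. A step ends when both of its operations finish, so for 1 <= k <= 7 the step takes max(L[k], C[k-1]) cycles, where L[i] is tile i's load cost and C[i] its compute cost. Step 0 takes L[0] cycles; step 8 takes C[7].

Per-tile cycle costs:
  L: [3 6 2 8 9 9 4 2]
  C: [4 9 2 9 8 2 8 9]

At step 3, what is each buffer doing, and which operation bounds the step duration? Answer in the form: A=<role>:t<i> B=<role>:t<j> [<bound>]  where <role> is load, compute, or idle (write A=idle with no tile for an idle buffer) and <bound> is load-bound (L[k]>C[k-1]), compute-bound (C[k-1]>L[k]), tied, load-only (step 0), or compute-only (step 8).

k=0 load=t0/3c comp=- wait=3 total=3
k=1 load=t1/6c comp=t0/4c wait=6 total=9
k=2 load=t2/2c comp=t1/9c wait=9 total=18
k=3 load=t3/8c comp=t2/2c wait=8 total=26
k=4 load=t4/9c comp=t3/9c wait=9 total=35
k=5 load=t5/9c comp=t4/8c wait=9 total=44
k=6 load=t6/4c comp=t5/2c wait=4 total=48
k=7 load=t7/2c comp=t6/8c wait=8 total=56
k=8 load=- comp=t7/9c wait=9 total=65

step 3: A=compute:t2 B=load:t3 [load-bound]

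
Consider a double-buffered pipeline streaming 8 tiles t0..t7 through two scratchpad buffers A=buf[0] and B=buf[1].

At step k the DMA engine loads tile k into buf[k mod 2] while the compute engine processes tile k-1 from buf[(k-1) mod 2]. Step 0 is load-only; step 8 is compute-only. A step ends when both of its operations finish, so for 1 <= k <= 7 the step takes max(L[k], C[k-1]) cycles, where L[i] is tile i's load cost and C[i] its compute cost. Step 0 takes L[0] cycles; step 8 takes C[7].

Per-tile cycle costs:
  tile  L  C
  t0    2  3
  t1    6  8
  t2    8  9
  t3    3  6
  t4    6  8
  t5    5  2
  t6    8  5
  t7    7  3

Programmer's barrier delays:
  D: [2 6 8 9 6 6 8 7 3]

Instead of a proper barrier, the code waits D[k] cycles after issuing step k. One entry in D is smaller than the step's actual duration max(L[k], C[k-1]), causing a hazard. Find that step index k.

hazard at step 5

[0] required=L[0]=2=2 vs D=2 ok
[1] required=max(L[1]=6,C[0]=3)=6 vs D=6 ok
[2] required=max(L[2]=8,C[1]=8)=8 vs D=8 ok
[3] required=max(L[3]=3,C[2]=9)=9 vs D=9 ok
[4] required=max(L[4]=6,C[3]=6)=6 vs D=6 ok
[5] required=max(L[5]=5,C[4]=8)=8 vs D=6 SHORT
[6] required=max(L[6]=8,C[5]=2)=8 vs D=8 ok
[7] required=max(L[7]=7,C[6]=5)=7 vs D=7 ok
[8] required=C[7]=3=3 vs D=3 ok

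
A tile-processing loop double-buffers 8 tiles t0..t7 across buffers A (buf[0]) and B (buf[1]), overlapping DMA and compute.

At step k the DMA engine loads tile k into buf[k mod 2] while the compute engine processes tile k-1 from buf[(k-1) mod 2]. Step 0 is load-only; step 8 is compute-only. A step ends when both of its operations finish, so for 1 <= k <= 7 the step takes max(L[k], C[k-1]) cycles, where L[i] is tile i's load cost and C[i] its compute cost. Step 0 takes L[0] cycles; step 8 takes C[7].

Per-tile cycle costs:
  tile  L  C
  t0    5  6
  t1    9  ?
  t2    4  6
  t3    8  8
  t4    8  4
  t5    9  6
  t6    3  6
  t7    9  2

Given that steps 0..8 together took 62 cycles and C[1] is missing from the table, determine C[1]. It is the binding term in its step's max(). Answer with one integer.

C[1] = 6

step 0 → dur = L[0]=5 = 5
step 1 → dur = max(L[1]=9, C[0]=6) = 9
step 2 → dur = max(L[2]=4, C[1]=?) = C[1]  (unknown; binding)
step 3 → dur = max(L[3]=8, C[2]=6) = 8
step 4 → dur = max(L[4]=8, C[3]=8) = 8
step 5 → dur = max(L[5]=9, C[4]=4) = 9
step 6 → dur = max(L[6]=3, C[5]=6) = 6
step 7 → dur = max(L[7]=9, C[6]=6) = 9
step 8 → dur = C[7]=2 = 2
sum of known step durations = 56
dur[2] = total - known = 62 - 56 = 6
C[1] is the binding max in step 2, so C[1] = dur[2] = 6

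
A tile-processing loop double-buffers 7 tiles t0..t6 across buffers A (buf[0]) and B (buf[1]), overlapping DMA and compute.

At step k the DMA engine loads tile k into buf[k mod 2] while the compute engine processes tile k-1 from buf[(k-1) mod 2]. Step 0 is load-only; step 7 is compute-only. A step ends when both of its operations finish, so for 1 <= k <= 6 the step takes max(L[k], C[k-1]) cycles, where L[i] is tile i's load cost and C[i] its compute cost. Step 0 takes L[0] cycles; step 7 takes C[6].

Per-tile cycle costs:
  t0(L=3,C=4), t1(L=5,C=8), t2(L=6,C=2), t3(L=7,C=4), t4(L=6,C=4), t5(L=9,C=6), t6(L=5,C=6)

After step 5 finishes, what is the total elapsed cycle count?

end_cycle[5] = 38

[0] DMA t0→A (3c) ∥ CU idle ⇒ 3c, clock 3
[1] DMA t1→B (5c) ∥ CU A:t0 (4c) ⇒ 5c, clock 8
[2] DMA t2→A (6c) ∥ CU B:t1 (8c) ⇒ 8c, clock 16
[3] DMA t3→B (7c) ∥ CU A:t2 (2c) ⇒ 7c, clock 23
[4] DMA t4→A (6c) ∥ CU B:t3 (4c) ⇒ 6c, clock 29
[5] DMA t5→B (9c) ∥ CU A:t4 (4c) ⇒ 9c, clock 38
[6] DMA t6→A (5c) ∥ CU B:t5 (6c) ⇒ 6c, clock 44
[7] DMA idle ∥ CU A:t6 (6c) ⇒ 6c, clock 50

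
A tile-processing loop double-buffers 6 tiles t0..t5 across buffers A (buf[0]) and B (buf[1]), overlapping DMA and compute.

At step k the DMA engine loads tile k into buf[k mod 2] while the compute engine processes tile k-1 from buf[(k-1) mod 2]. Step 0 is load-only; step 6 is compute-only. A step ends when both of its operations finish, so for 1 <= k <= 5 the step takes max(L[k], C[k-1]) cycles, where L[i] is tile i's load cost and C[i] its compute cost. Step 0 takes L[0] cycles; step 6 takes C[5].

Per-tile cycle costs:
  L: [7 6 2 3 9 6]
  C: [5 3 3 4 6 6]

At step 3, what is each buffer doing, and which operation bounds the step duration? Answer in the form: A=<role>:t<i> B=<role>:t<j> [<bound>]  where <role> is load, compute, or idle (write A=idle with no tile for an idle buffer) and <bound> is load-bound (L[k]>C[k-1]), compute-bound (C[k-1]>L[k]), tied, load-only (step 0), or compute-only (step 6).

  0. 7=7c; end=7; A:t0 B:-
  1. max(6,5)=6c; end=13; A:t0 B:t1
  2. max(2,3)=3c; end=16; A:t2 B:t1
  3. max(3,3)=3c; end=19; A:t2 B:t3
  4. max(9,4)=9c; end=28; A:t4 B:t3
  5. max(6,6)=6c; end=34; A:t4 B:t5
  6. 6=6c; end=40; A:t4 B:t5

step 3: A=compute:t2 B=load:t3 [tied]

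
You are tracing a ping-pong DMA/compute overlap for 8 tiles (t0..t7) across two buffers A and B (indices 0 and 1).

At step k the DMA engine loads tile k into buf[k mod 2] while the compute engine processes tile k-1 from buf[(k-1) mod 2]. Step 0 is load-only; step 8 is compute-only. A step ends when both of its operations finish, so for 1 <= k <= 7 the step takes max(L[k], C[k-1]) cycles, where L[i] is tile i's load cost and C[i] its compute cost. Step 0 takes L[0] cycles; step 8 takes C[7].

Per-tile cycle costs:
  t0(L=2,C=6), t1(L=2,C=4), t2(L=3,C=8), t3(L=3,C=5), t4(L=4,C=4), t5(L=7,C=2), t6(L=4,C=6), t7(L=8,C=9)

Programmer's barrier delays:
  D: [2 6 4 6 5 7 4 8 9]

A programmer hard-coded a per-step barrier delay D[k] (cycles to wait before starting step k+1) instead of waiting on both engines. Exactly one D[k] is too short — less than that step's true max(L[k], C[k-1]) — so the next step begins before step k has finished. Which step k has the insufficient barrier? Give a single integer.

step 0: need L[0]=2 = 2; D[0]=2 ok
step 1: need max(L[1]=2,C[0]=6) = 6; D[1]=6 ok
step 2: need max(L[2]=3,C[1]=4) = 4; D[2]=4 ok
step 3: need max(L[3]=3,C[2]=8) = 8; D[3]=6 SHORT
step 4: need max(L[4]=4,C[3]=5) = 5; D[4]=5 ok
step 5: need max(L[5]=7,C[4]=4) = 7; D[5]=7 ok
step 6: need max(L[6]=4,C[5]=2) = 4; D[6]=4 ok
step 7: need max(L[7]=8,C[6]=6) = 8; D[7]=8 ok
step 8: need C[7]=9 = 9; D[8]=9 ok

hazard at step 3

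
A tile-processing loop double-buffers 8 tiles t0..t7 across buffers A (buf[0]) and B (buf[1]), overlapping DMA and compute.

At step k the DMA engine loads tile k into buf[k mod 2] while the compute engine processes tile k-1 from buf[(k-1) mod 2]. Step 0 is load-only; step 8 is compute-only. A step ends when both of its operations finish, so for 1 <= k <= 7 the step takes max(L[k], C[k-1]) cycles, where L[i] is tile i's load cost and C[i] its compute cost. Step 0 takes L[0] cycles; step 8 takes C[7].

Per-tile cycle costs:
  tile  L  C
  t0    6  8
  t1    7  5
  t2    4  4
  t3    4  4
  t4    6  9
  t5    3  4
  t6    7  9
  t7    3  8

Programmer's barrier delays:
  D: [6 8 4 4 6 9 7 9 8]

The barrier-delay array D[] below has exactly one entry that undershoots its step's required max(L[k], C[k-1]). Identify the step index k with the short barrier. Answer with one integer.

hazard at step 2

[0] required=L[0]=6=6 vs D=6 ok
[1] required=max(L[1]=7,C[0]=8)=8 vs D=8 ok
[2] required=max(L[2]=4,C[1]=5)=5 vs D=4 SHORT
[3] required=max(L[3]=4,C[2]=4)=4 vs D=4 ok
[4] required=max(L[4]=6,C[3]=4)=6 vs D=6 ok
[5] required=max(L[5]=3,C[4]=9)=9 vs D=9 ok
[6] required=max(L[6]=7,C[5]=4)=7 vs D=7 ok
[7] required=max(L[7]=3,C[6]=9)=9 vs D=9 ok
[8] required=C[7]=8=8 vs D=8 ok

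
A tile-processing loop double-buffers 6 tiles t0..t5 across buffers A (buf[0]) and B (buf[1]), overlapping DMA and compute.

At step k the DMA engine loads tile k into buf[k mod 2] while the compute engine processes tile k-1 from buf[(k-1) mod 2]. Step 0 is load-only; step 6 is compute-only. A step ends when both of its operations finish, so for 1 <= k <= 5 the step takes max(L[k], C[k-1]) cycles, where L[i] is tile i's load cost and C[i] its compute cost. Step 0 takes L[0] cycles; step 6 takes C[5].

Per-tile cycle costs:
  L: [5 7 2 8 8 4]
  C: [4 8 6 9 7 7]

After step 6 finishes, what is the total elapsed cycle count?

end_cycle[6] = 51

k=0 load=t0/5c comp=- wait=5 total=5
k=1 load=t1/7c comp=t0/4c wait=7 total=12
k=2 load=t2/2c comp=t1/8c wait=8 total=20
k=3 load=t3/8c comp=t2/6c wait=8 total=28
k=4 load=t4/8c comp=t3/9c wait=9 total=37
k=5 load=t5/4c comp=t4/7c wait=7 total=44
k=6 load=- comp=t5/7c wait=7 total=51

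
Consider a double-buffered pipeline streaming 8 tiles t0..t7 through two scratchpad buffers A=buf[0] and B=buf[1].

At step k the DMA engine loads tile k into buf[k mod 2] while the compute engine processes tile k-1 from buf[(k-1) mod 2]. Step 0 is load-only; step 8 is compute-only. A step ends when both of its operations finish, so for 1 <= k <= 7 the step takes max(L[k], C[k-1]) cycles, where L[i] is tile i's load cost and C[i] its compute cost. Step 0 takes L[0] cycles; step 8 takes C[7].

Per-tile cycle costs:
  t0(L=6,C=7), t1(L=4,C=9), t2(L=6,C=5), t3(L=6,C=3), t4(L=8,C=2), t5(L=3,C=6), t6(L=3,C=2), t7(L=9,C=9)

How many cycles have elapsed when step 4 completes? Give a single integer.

end_cycle[4] = 36

step 0: L[0]=6 → dur=6, Σ=6 | A=load:t0 B=idle [load-only]
step 1: L[1]=4 C[0]=7 → dur=7, Σ=13 | A=compute:t0 B=load:t1 [compute-bound]
step 2: L[2]=6 C[1]=9 → dur=9, Σ=22 | A=load:t2 B=compute:t1 [compute-bound]
step 3: L[3]=6 C[2]=5 → dur=6, Σ=28 | A=compute:t2 B=load:t3 [load-bound]
step 4: L[4]=8 C[3]=3 → dur=8, Σ=36 | A=load:t4 B=compute:t3 [load-bound]
step 5: L[5]=3 C[4]=2 → dur=3, Σ=39 | A=compute:t4 B=load:t5 [load-bound]
step 6: L[6]=3 C[5]=6 → dur=6, Σ=45 | A=load:t6 B=compute:t5 [compute-bound]
step 7: L[7]=9 C[6]=2 → dur=9, Σ=54 | A=compute:t6 B=load:t7 [load-bound]
step 8: C[7]=9 → dur=9, Σ=63 | A=idle B=compute:t7 [compute-only]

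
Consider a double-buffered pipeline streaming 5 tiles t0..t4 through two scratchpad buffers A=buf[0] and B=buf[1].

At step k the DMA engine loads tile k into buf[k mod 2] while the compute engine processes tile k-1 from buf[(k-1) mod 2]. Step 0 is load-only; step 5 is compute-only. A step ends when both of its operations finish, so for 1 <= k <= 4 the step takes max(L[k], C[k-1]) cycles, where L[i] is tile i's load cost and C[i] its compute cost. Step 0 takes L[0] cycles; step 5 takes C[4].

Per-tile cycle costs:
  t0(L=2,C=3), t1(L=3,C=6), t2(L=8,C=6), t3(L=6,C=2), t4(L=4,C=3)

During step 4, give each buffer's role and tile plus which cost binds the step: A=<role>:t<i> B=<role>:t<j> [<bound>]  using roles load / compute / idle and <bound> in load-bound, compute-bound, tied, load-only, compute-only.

step 4: A=load:t4 B=compute:t3 [load-bound]

[0] DMA t0→A (2c) ∥ CU idle ⇒ 2c, clock 2
[1] DMA t1→B (3c) ∥ CU A:t0 (3c) ⇒ 3c, clock 5
[2] DMA t2→A (8c) ∥ CU B:t1 (6c) ⇒ 8c, clock 13
[3] DMA t3→B (6c) ∥ CU A:t2 (6c) ⇒ 6c, clock 19
[4] DMA t4→A (4c) ∥ CU B:t3 (2c) ⇒ 4c, clock 23
[5] DMA idle ∥ CU A:t4 (3c) ⇒ 3c, clock 26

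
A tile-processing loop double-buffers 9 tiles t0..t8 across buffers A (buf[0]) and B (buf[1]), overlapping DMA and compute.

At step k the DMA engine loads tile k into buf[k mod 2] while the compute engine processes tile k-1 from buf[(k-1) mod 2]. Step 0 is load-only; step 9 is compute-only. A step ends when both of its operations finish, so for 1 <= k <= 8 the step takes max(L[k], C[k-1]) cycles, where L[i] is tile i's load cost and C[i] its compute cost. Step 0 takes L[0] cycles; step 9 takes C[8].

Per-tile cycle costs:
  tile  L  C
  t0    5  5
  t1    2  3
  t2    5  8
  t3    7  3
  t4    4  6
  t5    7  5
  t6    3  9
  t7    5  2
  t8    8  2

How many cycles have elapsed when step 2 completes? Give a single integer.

end_cycle[2] = 15

  0. 5=5c; end=5; A:t0 B:-
  1. max(2,5)=5c; end=10; A:t0 B:t1
  2. max(5,3)=5c; end=15; A:t2 B:t1
  3. max(7,8)=8c; end=23; A:t2 B:t3
  4. max(4,3)=4c; end=27; A:t4 B:t3
  5. max(7,6)=7c; end=34; A:t4 B:t5
  6. max(3,5)=5c; end=39; A:t6 B:t5
  7. max(5,9)=9c; end=48; A:t6 B:t7
  8. max(8,2)=8c; end=56; A:t8 B:t7
  9. 2=2c; end=58; A:t8 B:t7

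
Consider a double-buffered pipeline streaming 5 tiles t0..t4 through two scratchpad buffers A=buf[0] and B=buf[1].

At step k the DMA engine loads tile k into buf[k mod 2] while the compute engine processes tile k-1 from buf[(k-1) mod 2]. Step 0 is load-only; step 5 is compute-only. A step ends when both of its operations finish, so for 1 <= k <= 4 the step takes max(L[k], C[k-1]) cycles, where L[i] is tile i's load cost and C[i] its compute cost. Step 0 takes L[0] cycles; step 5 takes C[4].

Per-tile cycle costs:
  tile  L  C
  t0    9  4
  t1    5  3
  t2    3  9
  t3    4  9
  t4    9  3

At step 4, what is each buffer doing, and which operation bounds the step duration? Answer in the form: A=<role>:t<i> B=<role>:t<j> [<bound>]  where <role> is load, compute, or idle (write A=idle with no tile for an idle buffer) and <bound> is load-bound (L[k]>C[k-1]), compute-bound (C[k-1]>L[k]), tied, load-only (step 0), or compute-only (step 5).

step 4: A=load:t4 B=compute:t3 [tied]

  0. 9=9c; end=9; A:t0 B:-
  1. max(5,4)=5c; end=14; A:t0 B:t1
  2. max(3,3)=3c; end=17; A:t2 B:t1
  3. max(4,9)=9c; end=26; A:t2 B:t3
  4. max(9,9)=9c; end=35; A:t4 B:t3
  5. 3=3c; end=38; A:t4 B:t3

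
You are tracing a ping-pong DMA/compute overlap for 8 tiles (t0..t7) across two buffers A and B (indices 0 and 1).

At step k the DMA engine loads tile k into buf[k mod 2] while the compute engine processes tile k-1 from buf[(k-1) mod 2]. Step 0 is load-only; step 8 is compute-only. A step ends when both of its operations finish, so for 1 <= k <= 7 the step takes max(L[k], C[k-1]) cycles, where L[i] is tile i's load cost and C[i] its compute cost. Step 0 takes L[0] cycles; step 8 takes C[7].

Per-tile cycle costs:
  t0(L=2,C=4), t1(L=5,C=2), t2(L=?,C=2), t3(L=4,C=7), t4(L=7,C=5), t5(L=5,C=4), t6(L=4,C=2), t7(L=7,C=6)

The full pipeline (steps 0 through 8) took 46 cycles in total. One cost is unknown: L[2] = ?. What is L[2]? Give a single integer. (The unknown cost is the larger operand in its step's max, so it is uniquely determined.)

L[2] = 6

step 0 = dur = L[0]=2 = 2
step 1 = dur = max(L[1]=5, C[0]=4) = 5
step 2 = dur = max(L[2]=?, C[1]=2) = L[2]  (unknown; binding)
step 3 = dur = max(L[3]=4, C[2]=2) = 4
step 4 = dur = max(L[4]=7, C[3]=7) = 7
step 5 = dur = max(L[5]=5, C[4]=5) = 5
step 6 = dur = max(L[6]=4, C[5]=4) = 4
step 7 = dur = max(L[7]=7, C[6]=2) = 7
step 8 = dur = C[7]=6 = 6
sum of known step durations = 40
dur[2] = total - known = 46 - 40 = 6
L[2] is the binding max in step 2, so L[2] = dur[2] = 6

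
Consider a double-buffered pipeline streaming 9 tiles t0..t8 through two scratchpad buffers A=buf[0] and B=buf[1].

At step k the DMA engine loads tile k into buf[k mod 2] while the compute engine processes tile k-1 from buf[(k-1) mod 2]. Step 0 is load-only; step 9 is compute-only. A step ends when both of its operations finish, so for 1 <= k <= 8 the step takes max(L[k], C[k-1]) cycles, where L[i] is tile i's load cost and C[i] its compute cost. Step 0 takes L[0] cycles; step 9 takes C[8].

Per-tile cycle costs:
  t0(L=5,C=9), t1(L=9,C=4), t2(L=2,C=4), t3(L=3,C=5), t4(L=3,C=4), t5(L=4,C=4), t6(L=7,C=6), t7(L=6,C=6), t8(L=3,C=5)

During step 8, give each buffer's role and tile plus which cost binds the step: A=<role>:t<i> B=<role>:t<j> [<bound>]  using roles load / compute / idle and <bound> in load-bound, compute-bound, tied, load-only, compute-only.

step 0: L[0]=5 → dur=5, Σ=5 | A=load:t0 B=idle [load-only]
step 1: L[1]=9 C[0]=9 → dur=9, Σ=14 | A=compute:t0 B=load:t1 [tied]
step 2: L[2]=2 C[1]=4 → dur=4, Σ=18 | A=load:t2 B=compute:t1 [compute-bound]
step 3: L[3]=3 C[2]=4 → dur=4, Σ=22 | A=compute:t2 B=load:t3 [compute-bound]
step 4: L[4]=3 C[3]=5 → dur=5, Σ=27 | A=load:t4 B=compute:t3 [compute-bound]
step 5: L[5]=4 C[4]=4 → dur=4, Σ=31 | A=compute:t4 B=load:t5 [tied]
step 6: L[6]=7 C[5]=4 → dur=7, Σ=38 | A=load:t6 B=compute:t5 [load-bound]
step 7: L[7]=6 C[6]=6 → dur=6, Σ=44 | A=compute:t6 B=load:t7 [tied]
step 8: L[8]=3 C[7]=6 → dur=6, Σ=50 | A=load:t8 B=compute:t7 [compute-bound]
step 9: C[8]=5 → dur=5, Σ=55 | A=compute:t8 B=idle [compute-only]

step 8: A=load:t8 B=compute:t7 [compute-bound]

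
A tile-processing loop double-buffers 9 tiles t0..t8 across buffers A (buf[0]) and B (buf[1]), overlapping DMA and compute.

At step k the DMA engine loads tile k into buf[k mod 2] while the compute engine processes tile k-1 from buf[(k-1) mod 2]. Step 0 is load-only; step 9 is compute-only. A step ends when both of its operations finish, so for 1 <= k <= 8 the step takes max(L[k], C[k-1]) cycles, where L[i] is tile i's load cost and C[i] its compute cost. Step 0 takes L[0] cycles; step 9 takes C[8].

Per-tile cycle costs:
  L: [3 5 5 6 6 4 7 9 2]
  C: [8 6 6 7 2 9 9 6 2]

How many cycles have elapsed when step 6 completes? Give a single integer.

step 0: L[0]=3 → dur=3, Σ=3 | A=load:t0 B=idle [load-only]
step 1: L[1]=5 C[0]=8 → dur=8, Σ=11 | A=compute:t0 B=load:t1 [compute-bound]
step 2: L[2]=5 C[1]=6 → dur=6, Σ=17 | A=load:t2 B=compute:t1 [compute-bound]
step 3: L[3]=6 C[2]=6 → dur=6, Σ=23 | A=compute:t2 B=load:t3 [tied]
step 4: L[4]=6 C[3]=7 → dur=7, Σ=30 | A=load:t4 B=compute:t3 [compute-bound]
step 5: L[5]=4 C[4]=2 → dur=4, Σ=34 | A=compute:t4 B=load:t5 [load-bound]
step 6: L[6]=7 C[5]=9 → dur=9, Σ=43 | A=load:t6 B=compute:t5 [compute-bound]
step 7: L[7]=9 C[6]=9 → dur=9, Σ=52 | A=compute:t6 B=load:t7 [tied]
step 8: L[8]=2 C[7]=6 → dur=6, Σ=58 | A=load:t8 B=compute:t7 [compute-bound]
step 9: C[8]=2 → dur=2, Σ=60 | A=compute:t8 B=idle [compute-only]

end_cycle[6] = 43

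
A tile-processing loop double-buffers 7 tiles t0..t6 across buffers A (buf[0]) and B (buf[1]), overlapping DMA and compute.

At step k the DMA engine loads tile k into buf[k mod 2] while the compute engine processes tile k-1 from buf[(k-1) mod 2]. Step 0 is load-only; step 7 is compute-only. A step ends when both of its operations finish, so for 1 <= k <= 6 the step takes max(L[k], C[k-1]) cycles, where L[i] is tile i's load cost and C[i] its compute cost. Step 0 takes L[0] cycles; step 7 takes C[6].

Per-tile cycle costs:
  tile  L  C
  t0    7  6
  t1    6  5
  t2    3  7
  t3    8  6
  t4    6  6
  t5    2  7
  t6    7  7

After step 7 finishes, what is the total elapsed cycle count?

[0] DMA t0→A (7c) ∥ CU idle ⇒ 7c, clock 7
[1] DMA t1→B (6c) ∥ CU A:t0 (6c) ⇒ 6c, clock 13
[2] DMA t2→A (3c) ∥ CU B:t1 (5c) ⇒ 5c, clock 18
[3] DMA t3→B (8c) ∥ CU A:t2 (7c) ⇒ 8c, clock 26
[4] DMA t4→A (6c) ∥ CU B:t3 (6c) ⇒ 6c, clock 32
[5] DMA t5→B (2c) ∥ CU A:t4 (6c) ⇒ 6c, clock 38
[6] DMA t6→A (7c) ∥ CU B:t5 (7c) ⇒ 7c, clock 45
[7] DMA idle ∥ CU A:t6 (7c) ⇒ 7c, clock 52

end_cycle[7] = 52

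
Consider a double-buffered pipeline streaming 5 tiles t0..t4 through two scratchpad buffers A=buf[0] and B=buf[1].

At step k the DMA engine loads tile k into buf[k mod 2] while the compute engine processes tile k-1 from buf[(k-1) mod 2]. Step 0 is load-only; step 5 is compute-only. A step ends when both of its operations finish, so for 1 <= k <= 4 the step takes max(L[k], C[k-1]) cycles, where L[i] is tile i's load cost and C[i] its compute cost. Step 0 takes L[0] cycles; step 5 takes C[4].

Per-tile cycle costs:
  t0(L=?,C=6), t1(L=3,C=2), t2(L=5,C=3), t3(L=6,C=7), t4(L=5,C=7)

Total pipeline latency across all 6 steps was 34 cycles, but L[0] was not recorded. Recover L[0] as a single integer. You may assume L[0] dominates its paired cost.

step 0 | dur = L[0]=? = L[0]  (unknown; binding)
step 1 | dur = max(L[1]=3, C[0]=6) = 6
step 2 | dur = max(L[2]=5, C[1]=2) = 5
step 3 | dur = max(L[3]=6, C[2]=3) = 6
step 4 | dur = max(L[4]=5, C[3]=7) = 7
step 5 | dur = C[4]=7 = 7
sum of known step durations = 31
dur[0] = total - known = 34 - 31 = 3
L[0] is the binding max in step 0, so L[0] = dur[0] = 3

L[0] = 3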